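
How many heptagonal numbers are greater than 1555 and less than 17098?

57

The n-th heptagonal number is n(5n−3)/2.
Smallest index with value > 1555: n = 26 (giving 1651).
Largest index with value < 17098: n = 82 (giving 16687).
Indices 26 through 82: 57 terms.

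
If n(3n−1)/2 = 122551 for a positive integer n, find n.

286

Set n(3n−1)/2 = 122551, giving 3n² − n − 245102 = 0.
The discriminant is 1 + 24·122551 = 2941225, and √2941225 = 1715.
So n = (1 + 1715) / 6 = 1716/6 = 286.
Check: 286·(3·286 − 1)/2 = 122551. ✓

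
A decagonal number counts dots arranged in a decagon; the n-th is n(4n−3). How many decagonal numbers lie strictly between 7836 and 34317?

48

The n-th decagonal number is n(4n−3).
Smallest index with value > 7836: n = 45 (giving 7965).
Largest index with value < 34317: n = 92 (giving 33580).
Indices 45 through 92: 48 terms.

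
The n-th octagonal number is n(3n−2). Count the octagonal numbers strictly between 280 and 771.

6

The n-th octagonal number is n(3n−2).
Smallest index with value > 280: n = 11 (giving 341).
Largest index with value < 771: n = 16 (giving 736).
Indices 11 through 16: 6 terms.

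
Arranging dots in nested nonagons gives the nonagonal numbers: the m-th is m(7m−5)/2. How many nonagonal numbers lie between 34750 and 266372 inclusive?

The n-th nonagonal number is n(7n−5)/2.
Smallest index with value ≥ 34750: n = 100 (giving 34750).
Largest index with value ≤ 266372: n = 276 (giving 265926).
Indices 100 through 276: 177 terms.

177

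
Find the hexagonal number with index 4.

The 4th hexagonal number is n(2n−1) with n = 4.
4·(2·4 − 1) = 4·7 = 28.

28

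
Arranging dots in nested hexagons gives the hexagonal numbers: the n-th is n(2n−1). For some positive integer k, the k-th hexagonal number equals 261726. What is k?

Set n(2n−1) = 261726, giving 2n² − n − 261726 = 0.
The discriminant is 1 + 8·261726 = 2093809, and √2093809 = 1447.
So n = (1 + 1447) / 4 = 1448/4 = 362.
Check: 362·(2·362 − 1) = 261726. ✓

362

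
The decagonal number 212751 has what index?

231

Set n(4n−3) = 212751, giving 4n² − 3n − 212751 = 0.
The discriminant is 9 + 16·212751 = 3404025, and √3404025 = 1845.
So n = (3 + 1845) / 8 = 1848/8 = 231.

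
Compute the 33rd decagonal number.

4257

The 33rd decagonal number is n(4n−3) with n = 33.
33·(4·33 − 3) = 33·129 = 4257.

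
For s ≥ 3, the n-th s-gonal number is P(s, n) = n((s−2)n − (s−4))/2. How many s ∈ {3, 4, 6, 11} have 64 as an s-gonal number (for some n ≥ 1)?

s = 3: P(3, 10) = 55 and P(3, 11) = 66; 64 is not s-gonal.
s = 4: P(4, 8) = 64. ✓
s = 6: P(6, 5) = 45 and P(6, 6) = 66; 64 is not s-gonal.
s = 11: P(11, 4) = 58 and P(11, 5) = 95; 64 is not s-gonal.
Hits: s ∈ {4} → 1.

1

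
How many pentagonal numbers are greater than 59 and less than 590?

13

The n-th pentagonal number is n(3n−1)/2.
Smallest index with value > 59: n = 7 (giving 70).
Largest index with value < 590: n = 19 (giving 532).
Indices 7 through 19: 13 terms.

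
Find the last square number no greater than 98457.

Solve n² ≤ 98457 for integer n.
n = 313 gives 97969 ≤ 98457, while n = 314 gives 98596 > 98457; so the answer is 97969.

97969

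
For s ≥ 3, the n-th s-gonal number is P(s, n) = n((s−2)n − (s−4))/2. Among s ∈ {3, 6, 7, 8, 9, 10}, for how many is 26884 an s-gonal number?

s = 3: P(3, 231) = 26796 and P(3, 232) = 27028; 26884 is not s-gonal.
s = 6: P(6, 116) = 26796 and P(6, 117) = 27261; 26884 is not s-gonal.
s = 7: P(7, 104) = 26884. ✓
s = 8: P(8, 94) = 26320 and P(8, 95) = 26885; 26884 is not s-gonal.
s = 9: P(9, 88) = 26884. ✓
s = 10: P(10, 82) = 26650 and P(10, 83) = 27307; 26884 is not s-gonal.
Hits: s ∈ {7, 9} → 2.

2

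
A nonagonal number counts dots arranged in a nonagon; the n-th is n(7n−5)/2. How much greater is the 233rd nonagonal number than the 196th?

233·(7·233 − 5)/2 = 189429 and 196·(7·196 − 5)/2 = 133966.
Difference: 189429 − 133966 = 55463.

55463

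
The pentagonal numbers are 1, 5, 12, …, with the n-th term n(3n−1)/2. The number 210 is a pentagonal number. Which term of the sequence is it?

Set n(3n−1)/2 = 210, giving 3n² − n − 420 = 0.
So n = (1 + 71) / 6 = 72/6 = 12.

12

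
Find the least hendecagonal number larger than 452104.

Solve n(9n−7)/2 > 452104 for integer n.
The largest n with value ≤ 452104 is 317 (since 451091 ≤ 452104 < 453945), so the first above is n = 318, value 453945.

453945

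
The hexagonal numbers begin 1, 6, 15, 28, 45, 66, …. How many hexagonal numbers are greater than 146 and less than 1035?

14

The n-th hexagonal number is n(2n−1).
Smallest index with value > 146: n = 9 (giving 153).
Largest index with value < 1035: n = 22 (giving 946).
Indices 9 through 22: 14 terms.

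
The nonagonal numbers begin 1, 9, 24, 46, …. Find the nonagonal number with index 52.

9334

52·(7·52 − 5)/2 = 52·359/2 = 9334.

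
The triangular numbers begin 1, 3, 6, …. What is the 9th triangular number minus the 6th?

9·10/2 = 45 and 6·7/2 = 21.
Difference: 45 − 21 = 24.

24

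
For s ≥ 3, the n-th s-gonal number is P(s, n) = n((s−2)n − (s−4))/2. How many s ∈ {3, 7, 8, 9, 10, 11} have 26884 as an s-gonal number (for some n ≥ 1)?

s = 3: P(3, 231) = 26796 and P(3, 232) = 27028; 26884 is not s-gonal.
s = 7: P(7, 104) = 26884. ✓
s = 8: P(8, 94) = 26320 and P(8, 95) = 26885; 26884 is not s-gonal.
s = 9: P(9, 88) = 26884. ✓
s = 10: P(10, 82) = 26650 and P(10, 83) = 27307; 26884 is not s-gonal.
s = 11: P(11, 77) = 26411 and P(11, 78) = 27105; 26884 is not s-gonal.
Hits: s ∈ {7, 9} → 2.

2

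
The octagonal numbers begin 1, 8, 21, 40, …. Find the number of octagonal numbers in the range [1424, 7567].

The n-th octagonal number is n(3n−2).
Smallest index with value ≥ 1424: n = 23 (giving 1541).
Largest index with value ≤ 7567: n = 50 (giving 7400).
Indices 23 through 50: 28 terms.

28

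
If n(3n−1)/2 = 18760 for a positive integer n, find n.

Set n(3n−1)/2 = 18760, giving 3n² − n − 37520 = 0.
The discriminant is 1 + 24·18760 = 450241, and √450241 = 671.
So n = (1 + 671) / 6 = 672/6 = 112.
Check: 112·(3·112 − 1)/2 = 18760. ✓

112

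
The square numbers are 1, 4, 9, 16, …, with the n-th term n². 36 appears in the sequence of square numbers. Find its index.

We need n² = 36, so n = √36 = 6.

6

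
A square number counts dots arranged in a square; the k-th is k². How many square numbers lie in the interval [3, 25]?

The n-th square number is n².
Smallest index with value ≥ 3: n = 2 (giving 4).
Largest index with value ≤ 25: n = 5 (giving 25).
Indices 2 through 5: 4 terms.

4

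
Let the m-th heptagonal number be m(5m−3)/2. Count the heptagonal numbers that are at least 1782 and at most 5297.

The n-th heptagonal number is n(5n−3)/2.
Smallest index with value ≥ 1782: n = 27 (giving 1782).
Largest index with value ≤ 5297: n = 46 (giving 5221).
Indices 27 through 46: 20 terms.

20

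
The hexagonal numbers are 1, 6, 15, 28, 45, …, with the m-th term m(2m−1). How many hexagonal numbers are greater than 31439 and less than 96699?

95

The n-th hexagonal number is n(2n−1).
Smallest index with value > 31439: n = 126 (giving 31626).
Largest index with value < 96699: n = 220 (giving 96580).
Indices 126 through 220: 95 terms.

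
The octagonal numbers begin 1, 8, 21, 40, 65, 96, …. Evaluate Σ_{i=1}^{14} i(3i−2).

2835

Σ i(3i−2) = 3Σi² − 2Σi over i = 1..14.
Σi = 105 and Σi² = 1015.
3·1015 − 2·105 = 2835.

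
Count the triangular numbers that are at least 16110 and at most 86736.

The n-th triangular number is n(n+1)/2.
Smallest index with value ≥ 16110: n = 179 (giving 16110).
Largest index with value ≤ 86736: n = 416 (giving 86736).
Indices 179 through 416: 238 terms.

238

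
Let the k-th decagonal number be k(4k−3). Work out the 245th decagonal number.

245·(4·245 − 3) = 245·977 = 239365.

239365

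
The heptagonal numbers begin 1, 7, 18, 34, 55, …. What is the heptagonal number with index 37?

The 37th heptagonal number is n(5n−3)/2 with n = 37.
37·(5·37 − 3)/2 = 37·182/2 = 37·91 = 3367.

3367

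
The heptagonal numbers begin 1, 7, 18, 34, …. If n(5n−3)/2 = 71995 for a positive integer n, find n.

Set n(5n−3)/2 = 71995, giving 5n² − 3n − 143990 = 0.
The discriminant is 9 + 40·71995 = 2879809, and √2879809 = 1697.
So n = (3 + 1697) / 10 = 1700/10 = 170.

170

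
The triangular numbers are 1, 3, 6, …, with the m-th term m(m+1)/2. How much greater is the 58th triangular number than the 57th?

Consecutive triangular numbers differ by n: T_{58} − T_{57} = 58.

58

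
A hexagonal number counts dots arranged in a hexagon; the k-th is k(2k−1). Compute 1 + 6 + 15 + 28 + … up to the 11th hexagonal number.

Σ i(2i−1) = 2Σi² − Σi over i = 1..11.
Σi = 66 and Σi² = 506.
2·506 − 1·66 = 946.

946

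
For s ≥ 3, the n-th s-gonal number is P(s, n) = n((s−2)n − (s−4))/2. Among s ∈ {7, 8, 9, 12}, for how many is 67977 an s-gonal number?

s = 7: P(7, 165) = 67815 and P(7, 166) = 68641; 67977 is not s-gonal.
s = 8: P(8, 150) = 67200 and P(8, 151) = 68101; 67977 is not s-gonal.
s = 9: P(9, 139) = 67276 and P(9, 140) = 68250; 67977 is not s-gonal.
s = 12: P(12, 117) = 67977. ✓
Hits: s ∈ {12} → 1.

1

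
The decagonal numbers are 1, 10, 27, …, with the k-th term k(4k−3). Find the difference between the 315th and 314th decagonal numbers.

2513

Consecutive decagonal numbers differ by 8n − 7: here 8·315 − 7 = 2513.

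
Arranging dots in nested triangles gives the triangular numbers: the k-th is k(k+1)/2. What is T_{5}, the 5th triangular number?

15

5·6/2 = 30/2 = 15.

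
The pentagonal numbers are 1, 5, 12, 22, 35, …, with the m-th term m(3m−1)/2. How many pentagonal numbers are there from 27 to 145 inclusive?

6

The n-th pentagonal number is n(3n−1)/2.
Smallest index with value ≥ 27: n = 5 (giving 35).
Largest index with value ≤ 145: n = 10 (giving 145).
Indices 5 through 10: 6 terms.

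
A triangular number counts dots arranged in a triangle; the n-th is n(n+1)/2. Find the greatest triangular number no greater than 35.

Solve n(n+1)/2 ≤ 35 for integer n.
n = 7 gives 28 ≤ 35, while n = 8 gives 36 > 35; so the answer is 28.

28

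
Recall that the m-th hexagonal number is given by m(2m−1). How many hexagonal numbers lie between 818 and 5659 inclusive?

The n-th hexagonal number is n(2n−1).
Smallest index with value ≥ 818: n = 21 (giving 861).
Largest index with value ≤ 5659: n = 53 (giving 5565).
Indices 21 through 53: 33 terms.

33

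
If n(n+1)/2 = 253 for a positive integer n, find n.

22

Set n(n+1)/2 = 253, giving n² + n − 506 = 0.
The discriminant is 1 + 8·253 = 2025, and √2025 = 45.
So n = (-1 + 45) / 2 = 44/2 = 22.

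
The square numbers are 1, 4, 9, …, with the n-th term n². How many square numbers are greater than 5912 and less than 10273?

25

The n-th square number is n².
Smallest index with value > 5912: n = 77 (giving 5929).
Largest index with value < 10273: n = 101 (giving 10201).
Indices 77 through 101: 25 terms.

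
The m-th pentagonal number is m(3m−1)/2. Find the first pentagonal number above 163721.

164176

Solve n(3n−1)/2 > 163721 for integer n.
The largest n with value ≤ 163721 is 330 (since 163185 ≤ 163721 < 164176), so the first above is n = 331, value 164176.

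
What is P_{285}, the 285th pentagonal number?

The 285th pentagonal number is n(3n−1)/2 with n = 285.
285·(3·285 − 1)/2 = 285·854/2 = 285·427 = 121695.

121695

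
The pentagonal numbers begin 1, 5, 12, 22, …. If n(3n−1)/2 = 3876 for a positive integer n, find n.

51

Set n(3n−1)/2 = 3876, giving 3n² − n − 7752 = 0.
The discriminant is 1 + 24·3876 = 93025, and √93025 = 305.
So n = (1 + 305) / 6 = 306/6 = 51.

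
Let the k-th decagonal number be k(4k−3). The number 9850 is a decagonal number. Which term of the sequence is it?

50

Set n(4n−3) = 9850, giving 4n² − 3n − 9850 = 0.
The discriminant is 9 + 16·9850 = 157609, and √157609 = 397.
So n = (3 + 397) / 8 = 400/8 = 50.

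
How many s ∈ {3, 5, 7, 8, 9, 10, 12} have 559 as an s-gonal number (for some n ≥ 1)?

s = 3: P(3, 32) = 528 and P(3, 33) = 561; 559 is not s-gonal.
s = 5: P(5, 19) = 532 and P(5, 20) = 590; 559 is not s-gonal.
s = 7: P(7, 15) = 540 and P(7, 16) = 616; 559 is not s-gonal.
s = 8: P(8, 13) = 481 and P(8, 14) = 560; 559 is not s-gonal.
s = 9: P(9, 13) = 559. ✓
s = 10: P(10, 12) = 540 and P(10, 13) = 637; 559 is not s-gonal.
s = 12: P(12, 10) = 460 and P(12, 11) = 561; 559 is not s-gonal.
Hits: s ∈ {9} → 1.

1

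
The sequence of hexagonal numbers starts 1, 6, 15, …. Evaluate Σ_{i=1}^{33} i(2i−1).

Σ i(2i−1) = 2Σi² − Σi over i = 1..33.
Σi = 561 and Σi² = 12529.
2·12529 − 1·561 = 24497.

24497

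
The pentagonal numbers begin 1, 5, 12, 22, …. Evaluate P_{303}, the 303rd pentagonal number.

137562

303·(3·303 − 1)/2 = 303·908/2 = 303·454 = 137562.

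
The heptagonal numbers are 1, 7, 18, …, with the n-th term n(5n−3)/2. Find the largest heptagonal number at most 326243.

Solve n(5n−3)/2 ≤ 326243 for integer n.
n = 361 gives 325261 ≤ 326243, while n = 362 gives 327067 > 326243; so the answer is 325261.

325261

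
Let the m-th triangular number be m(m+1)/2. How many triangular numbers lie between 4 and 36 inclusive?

The n-th triangular number is n(n+1)/2.
Smallest index with value ≥ 4: n = 3 (giving 6).
Largest index with value ≤ 36: n = 8 (giving 36).
Indices 3 through 8: 6 terms.

6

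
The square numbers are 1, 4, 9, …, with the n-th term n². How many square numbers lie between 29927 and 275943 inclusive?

353

The n-th square number is n².
Smallest index with value ≥ 29927: n = 173 (giving 29929).
Largest index with value ≤ 275943: n = 525 (giving 275625).
Indices 173 through 525: 353 terms.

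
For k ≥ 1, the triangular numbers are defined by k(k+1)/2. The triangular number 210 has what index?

20

Set n(n+1)/2 = 210, giving n² + n − 420 = 0.
The discriminant is 1 + 8·210 = 1681, and √1681 = 41.
So n = (-1 + 41) / 2 = 40/2 = 20.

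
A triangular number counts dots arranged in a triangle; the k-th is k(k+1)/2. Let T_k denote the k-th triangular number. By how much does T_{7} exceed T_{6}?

Consecutive triangular numbers differ by n: T_{7} − T_{6} = 7.

7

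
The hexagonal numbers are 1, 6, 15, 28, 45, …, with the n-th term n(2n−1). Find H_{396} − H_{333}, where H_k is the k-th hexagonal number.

91791

396·(2·396 − 1) = 313236 and 333·(2·333 − 1) = 221445.
Difference: 313236 − 221445 = 91791.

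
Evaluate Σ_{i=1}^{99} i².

328350

Σ_{i=1}^{99} i² = 99·100·199/6 = 328350.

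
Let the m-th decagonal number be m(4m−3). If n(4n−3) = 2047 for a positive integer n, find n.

Set n(4n−3) = 2047, giving 4n² − 3n − 2047 = 0.
So n = (3 + 181) / 8 = 184/8 = 23.

23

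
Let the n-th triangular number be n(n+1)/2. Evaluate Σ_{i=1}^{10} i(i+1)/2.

220

Σ i(i+1)/2 = (Σi² + Σi) / 2 over i = 1..10.
Σi = 55 and Σi² = 385.
(1·385 + 1·55) / 2 = 440/2 = 220.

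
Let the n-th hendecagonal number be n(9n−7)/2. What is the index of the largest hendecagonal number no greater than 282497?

Solve n(9n−7)/2 ≤ 282497 for integer n.
n = 250 gives 280375 ≤ 282497, while n = 251 gives 282626 > 282497; so the answer is index 250.

250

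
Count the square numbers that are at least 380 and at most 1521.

The n-th square number is n².
Smallest index with value ≥ 380: n = 20 (giving 400).
Largest index with value ≤ 1521: n = 39 (giving 1521).
Indices 20 through 39: 20 terms.

20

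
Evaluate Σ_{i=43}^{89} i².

213380

Σ_{i=43}^{89} i² = 238965 − 25585 = 213380.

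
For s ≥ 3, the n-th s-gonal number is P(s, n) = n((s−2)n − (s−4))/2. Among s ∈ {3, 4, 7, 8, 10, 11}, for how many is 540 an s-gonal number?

s = 3: P(3, 32) = 528 and P(3, 33) = 561; 540 is not s-gonal.
s = 4: P(4, 23) = 529 and P(4, 24) = 576; 540 is not s-gonal.
s = 7: P(7, 15) = 540. ✓
s = 8: P(8, 13) = 481 and P(8, 14) = 560; 540 is not s-gonal.
s = 10: P(10, 12) = 540. ✓
s = 11: P(11, 11) = 506 and P(11, 12) = 606; 540 is not s-gonal.
Hits: s ∈ {7, 10} → 2.

2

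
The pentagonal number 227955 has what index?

390

Set n(3n−1)/2 = 227955, giving 3n² − n − 455910 = 0.
The discriminant is 1 + 24·227955 = 5470921, and √5470921 = 2339.
So n = (1 + 2339) / 6 = 2340/6 = 390.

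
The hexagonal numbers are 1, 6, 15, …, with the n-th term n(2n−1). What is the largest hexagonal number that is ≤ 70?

66

Solve n(2n−1) ≤ 70 for integer n.
n = 6 gives 66 ≤ 70, while n = 7 gives 91 > 70; so the answer is 66.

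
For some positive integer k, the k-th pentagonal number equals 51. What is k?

6

Set n(3n−1)/2 = 51, giving 3n² − n − 102 = 0.
The discriminant is 1 + 24·51 = 1225, and √1225 = 35.
So n = (1 + 35) / 6 = 36/6 = 6.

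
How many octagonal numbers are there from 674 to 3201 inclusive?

The n-th octagonal number is n(3n−2).
Smallest index with value ≥ 674: n = 16 (giving 736).
Largest index with value ≤ 3201: n = 33 (giving 3201).
Indices 16 through 33: 18 terms.

18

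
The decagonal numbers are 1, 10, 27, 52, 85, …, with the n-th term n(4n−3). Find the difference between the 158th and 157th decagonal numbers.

1257

Consecutive decagonal numbers differ by 8n − 7: here 8·158 − 7 = 1257.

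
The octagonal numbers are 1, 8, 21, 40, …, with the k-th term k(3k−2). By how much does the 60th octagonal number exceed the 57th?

1047

60·(3·60 − 2) = 10680 and 57·(3·57 − 2) = 9633.
Difference: 10680 − 9633 = 1047.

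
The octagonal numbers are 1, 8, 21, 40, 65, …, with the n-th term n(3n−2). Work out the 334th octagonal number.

The 334th octagonal number is n(3n−2) with n = 334.
334·(3·334 − 2) = 334·1000 = 334000.

334000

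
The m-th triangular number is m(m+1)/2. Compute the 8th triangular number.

36

8·9/2 = 72/2 = 36.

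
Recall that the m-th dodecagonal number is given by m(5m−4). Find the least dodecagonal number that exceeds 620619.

Solve n(5n−4) > 620619 for integer n.
The largest n with value ≤ 620619 is 352 (since 618112 ≤ 620619 < 621633), so the first above is n = 353, value 621633.

621633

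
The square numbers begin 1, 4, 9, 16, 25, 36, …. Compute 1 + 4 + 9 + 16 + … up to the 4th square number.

30

Σ_{i=1}^{4} i² = 4·5·9/6 = 30.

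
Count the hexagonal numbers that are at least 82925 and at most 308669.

The n-th hexagonal number is n(2n−1).
Smallest index with value ≥ 82925: n = 204 (giving 83028).
Largest index with value ≤ 308669: n = 393 (giving 308505).
Indices 204 through 393: 190 terms.

190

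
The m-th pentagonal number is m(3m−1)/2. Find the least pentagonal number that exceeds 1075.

1080

Solve n(3n−1)/2 > 1075 for integer n.
The largest n with value ≤ 1075 is 26 (since 1001 ≤ 1075 < 1080), so the first above is n = 27, value 1080.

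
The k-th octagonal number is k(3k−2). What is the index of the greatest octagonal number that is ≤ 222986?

272

Solve n(3n−2) ≤ 222986 for integer n.
n = 272 gives 221408 ≤ 222986, while n = 273 gives 223041 > 222986; so the answer is index 272.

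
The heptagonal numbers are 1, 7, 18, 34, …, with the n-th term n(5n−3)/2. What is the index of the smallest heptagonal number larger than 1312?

Solve n(5n−3)/2 > 1312 for integer n.
The largest n with value ≤ 1312 is 23 (since 1288 ≤ 1312 < 1404), so the first above is n = 24, value 1404.

24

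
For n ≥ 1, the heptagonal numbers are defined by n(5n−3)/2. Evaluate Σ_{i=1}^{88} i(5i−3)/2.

Σ i(5i−3)/2 = (5Σi² − 3Σi) / 2 over i = 1..88.
Σi = 3916 and Σi² = 231044.
(5·231044 − 3·3916) / 2 = 1143472/2 = 571736.

571736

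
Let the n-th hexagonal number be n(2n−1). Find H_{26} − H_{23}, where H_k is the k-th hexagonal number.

291

26·(2·26 − 1) = 1326 and 23·(2·23 − 1) = 1035.
Difference: 1326 − 1035 = 291.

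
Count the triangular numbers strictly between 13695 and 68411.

204

The n-th triangular number is n(n+1)/2.
Smallest index with value > 13695: n = 166 (giving 13861).
Largest index with value < 68411: n = 369 (giving 68265).
Indices 166 through 369: 204 terms.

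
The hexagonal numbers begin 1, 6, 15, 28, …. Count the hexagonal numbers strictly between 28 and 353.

9

The n-th hexagonal number is n(2n−1).
Smallest index with value > 28: n = 5 (giving 45).
Largest index with value < 353: n = 13 (giving 325).
Indices 5 through 13: 9 terms.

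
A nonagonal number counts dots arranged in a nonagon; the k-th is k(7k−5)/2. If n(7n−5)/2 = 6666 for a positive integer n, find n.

44

Set n(7n−5)/2 = 6666, giving 7n² − 5n − 13332 = 0.
The discriminant is 25 + 56·6666 = 373321, and √373321 = 611.
So n = (5 + 611) / 14 = 616/14 = 44.
Check: 44·(7·44 − 5)/2 = 6666. ✓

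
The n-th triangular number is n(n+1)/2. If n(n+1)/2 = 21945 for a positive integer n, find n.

209

Set n(n+1)/2 = 21945, giving n² + n − 43890 = 0.
The discriminant is 1 + 8·21945 = 175561, and √175561 = 419.
So n = (-1 + 419) / 2 = 418/2 = 209.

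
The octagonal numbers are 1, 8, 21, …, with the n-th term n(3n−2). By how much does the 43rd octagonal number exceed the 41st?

500

43·(3·43 − 2) = 5461 and 41·(3·41 − 2) = 4961.
Difference: 5461 − 4961 = 500.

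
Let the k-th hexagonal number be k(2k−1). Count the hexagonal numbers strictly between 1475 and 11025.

The n-th hexagonal number is n(2n−1).
Smallest index with value > 1475: n = 28 (giving 1540).
Largest index with value < 11025: n = 74 (giving 10878).
Indices 28 through 74: 47 terms.

47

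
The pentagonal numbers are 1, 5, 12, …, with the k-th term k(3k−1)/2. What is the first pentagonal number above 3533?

3577

Solve n(3n−1)/2 > 3533 for integer n.
The largest n with value ≤ 3533 is 48 (since 3432 ≤ 3533 < 3577), so the first above is n = 49, value 3577.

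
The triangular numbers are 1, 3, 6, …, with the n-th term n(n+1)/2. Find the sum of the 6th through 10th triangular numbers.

185

Σ i(i+1)/2 = (Σi² + Σi) / 2 over i = 6..10.
Σi = 55 − 15 = 40 and Σi² = 385 − 55 = 330.
(1·330 + 1·40) / 2 = 370/2 = 185.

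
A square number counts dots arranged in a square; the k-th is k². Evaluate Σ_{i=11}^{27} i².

Σ_{i=11}^{27} i² = 6930 − 385 = 6545.

6545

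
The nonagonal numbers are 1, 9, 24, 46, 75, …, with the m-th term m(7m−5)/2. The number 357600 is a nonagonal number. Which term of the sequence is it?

Set n(7n−5)/2 = 357600, giving 7n² − 5n − 715200 = 0.
The discriminant is 25 + 56·357600 = 20025625, and √20025625 = 4475.
So n = (5 + 4475) / 14 = 4480/14 = 320.

320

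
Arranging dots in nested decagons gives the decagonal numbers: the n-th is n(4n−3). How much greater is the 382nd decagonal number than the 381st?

Consecutive decagonal numbers differ by 8n − 7: here 8·382 − 7 = 3049.

3049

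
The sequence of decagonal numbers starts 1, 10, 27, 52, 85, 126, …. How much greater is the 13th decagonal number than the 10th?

267

13·(4·13 − 3) = 637 and 10·(4·10 − 3) = 370.
Difference: 637 − 370 = 267.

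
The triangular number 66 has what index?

11

Set n(n+1)/2 = 66, giving n² + n − 132 = 0.
So n = (-1 + 23) / 2 = 22/2 = 11.
Check: 11·12/2 = 66. ✓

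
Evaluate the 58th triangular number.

58·59/2 = 3422/2 = 1711.

1711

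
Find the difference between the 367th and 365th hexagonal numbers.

367·(2·367 − 1) = 269011 and 365·(2·365 − 1) = 266085.
Difference: 269011 − 266085 = 2926.

2926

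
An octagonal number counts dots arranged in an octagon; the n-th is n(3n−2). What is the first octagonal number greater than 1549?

1680

Solve n(3n−2) > 1549 for integer n.
The largest n with value ≤ 1549 is 23 (since 1541 ≤ 1549 < 1680), so the first above is n = 24, value 1680.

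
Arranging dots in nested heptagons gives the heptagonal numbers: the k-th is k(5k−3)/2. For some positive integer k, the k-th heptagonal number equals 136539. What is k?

234

Set n(5n−3)/2 = 136539, giving 5n² − 3n − 273078 = 0.
The discriminant is 9 + 40·136539 = 5461569, and √5461569 = 2337.
So n = (3 + 2337) / 10 = 2340/10 = 234.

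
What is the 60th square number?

The 60th square number is n² with n = 60.
60² = 3600.

3600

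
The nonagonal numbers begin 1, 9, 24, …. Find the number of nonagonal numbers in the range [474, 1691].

11

The n-th nonagonal number is n(7n−5)/2.
Smallest index with value ≥ 474: n = 12 (giving 474).
Largest index with value ≤ 1691: n = 22 (giving 1639).
Indices 12 through 22: 11 terms.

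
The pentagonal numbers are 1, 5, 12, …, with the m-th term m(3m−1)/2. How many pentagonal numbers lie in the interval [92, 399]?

The n-th pentagonal number is n(3n−1)/2.
Smallest index with value ≥ 92: n = 8 (giving 92).
Largest index with value ≤ 399: n = 16 (giving 376).
Indices 8 through 16: 9 terms.

9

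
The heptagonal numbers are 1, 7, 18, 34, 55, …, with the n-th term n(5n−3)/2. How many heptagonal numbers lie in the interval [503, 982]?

6

The n-th heptagonal number is n(5n−3)/2.
Smallest index with value ≥ 503: n = 15 (giving 540).
Largest index with value ≤ 982: n = 20 (giving 970).
Indices 15 through 20: 6 terms.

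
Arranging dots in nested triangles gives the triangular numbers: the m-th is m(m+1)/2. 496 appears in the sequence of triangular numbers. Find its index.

Set n(n+1)/2 = 496, giving n² + n − 992 = 0.
The discriminant is 1 + 8·496 = 3969, and √3969 = 63.
So n = (-1 + 63) / 2 = 62/2 = 31.
Check: 31·32/2 = 496. ✓

31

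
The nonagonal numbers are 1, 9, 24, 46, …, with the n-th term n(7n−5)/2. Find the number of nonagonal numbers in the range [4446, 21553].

The n-th nonagonal number is n(7n−5)/2.
Smallest index with value ≥ 4446: n = 36 (giving 4446).
Largest index with value ≤ 21553: n = 78 (giving 21099).
Indices 36 through 78: 43 terms.

43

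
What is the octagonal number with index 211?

211·(3·211 − 2) = 211·631 = 133141.

133141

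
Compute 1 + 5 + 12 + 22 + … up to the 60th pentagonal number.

109800

Σ i(3i−1)/2 = (3Σi² − Σi) / 2 over i = 1..60.
Σi = 1830 and Σi² = 73810.
(3·73810 − 1·1830) / 2 = 219600/2 = 109800.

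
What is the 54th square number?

54² = 2916.

2916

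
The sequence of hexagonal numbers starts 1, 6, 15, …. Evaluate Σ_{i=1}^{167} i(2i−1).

Σ i(2i−1) = 2Σi² − Σi over i = 1..167.
Σi = 14028 and Σi² = 1566460.
2·1566460 − 1·14028 = 3118892.

3118892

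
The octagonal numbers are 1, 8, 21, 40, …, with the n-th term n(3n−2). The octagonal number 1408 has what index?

22

Set n(3n−2) = 1408, giving 3n² − 2n − 1408 = 0.
So n = (2 + 130) / 6 = 132/6 = 22.
Check: 22·(3·22 − 2) = 1408. ✓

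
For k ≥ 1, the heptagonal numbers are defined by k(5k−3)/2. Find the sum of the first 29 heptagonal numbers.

Σ i(5i−3)/2 = (5Σi² − 3Σi) / 2 over i = 1..29.
Σi = 435 and Σi² = 8555.
(5·8555 − 3·435) / 2 = 41470/2 = 20735.

20735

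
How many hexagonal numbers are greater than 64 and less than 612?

The n-th hexagonal number is n(2n−1).
Smallest index with value > 64: n = 6 (giving 66).
Largest index with value < 612: n = 17 (giving 561).
Indices 6 through 17: 12 terms.

12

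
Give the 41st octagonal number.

4961

41·(3·41 − 2) = 41·121 = 4961.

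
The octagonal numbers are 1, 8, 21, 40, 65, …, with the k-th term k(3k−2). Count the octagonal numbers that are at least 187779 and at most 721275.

240

The n-th octagonal number is n(3n−2).
Smallest index with value ≥ 187779: n = 251 (giving 188501).
Largest index with value ≤ 721275: n = 490 (giving 719320).
Indices 251 through 490: 240 terms.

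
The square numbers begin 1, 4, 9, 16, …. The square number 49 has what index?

7

We need n² = 49, so n = √49 = 7.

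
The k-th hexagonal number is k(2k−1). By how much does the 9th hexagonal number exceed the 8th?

33

Consecutive hexagonal numbers differ by 4n − 3: here 4·9 − 3 = 33.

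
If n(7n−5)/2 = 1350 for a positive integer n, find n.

Set n(7n−5)/2 = 1350, giving 7n² − 5n − 2700 = 0.
The discriminant is 25 + 56·1350 = 75625, and √75625 = 275.
So n = (5 + 275) / 14 = 280/14 = 20.

20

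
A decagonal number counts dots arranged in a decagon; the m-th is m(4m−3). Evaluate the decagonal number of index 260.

The 260th decagonal number is n(4n−3) with n = 260.
260·(4·260 − 3) = 260·1037 = 269620.

269620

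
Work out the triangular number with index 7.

28

The 7th triangular number is n(n+1)/2 with n = 7.
7·8/2 = 56/2 = 28.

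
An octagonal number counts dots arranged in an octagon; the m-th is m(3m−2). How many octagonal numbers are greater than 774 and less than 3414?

The n-th octagonal number is n(3n−2).
Smallest index with value > 774: n = 17 (giving 833).
Largest index with value < 3414: n = 34 (giving 3400).
Indices 17 through 34: 18 terms.

18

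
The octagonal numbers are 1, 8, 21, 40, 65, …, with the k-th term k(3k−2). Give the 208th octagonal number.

208·(3·208 − 2) = 208·622 = 129376.

129376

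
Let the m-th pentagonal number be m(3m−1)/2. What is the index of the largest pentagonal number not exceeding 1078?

26

Solve n(3n−1)/2 ≤ 1078 for integer n.
n = 26 gives 1001 ≤ 1078, while n = 27 gives 1080 > 1078; so the answer is index 26.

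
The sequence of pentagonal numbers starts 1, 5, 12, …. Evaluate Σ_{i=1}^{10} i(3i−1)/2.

Σ i(3i−1)/2 = (3Σi² − Σi) / 2 over i = 1..10.
Σi = 55 and Σi² = 385.
(3·385 − 1·55) / 2 = 1100/2 = 550.

550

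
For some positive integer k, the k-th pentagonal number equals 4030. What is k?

52

Set n(3n−1)/2 = 4030, giving 3n² − n − 8060 = 0.
The discriminant is 1 + 24·4030 = 96721, and √96721 = 311.
So n = (1 + 311) / 6 = 312/6 = 52.
Check: 52·(3·52 − 1)/2 = 4030. ✓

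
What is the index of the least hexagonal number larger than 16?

Solve n(2n−1) > 16 for integer n.
The largest n with value ≤ 16 is 3 (since 15 ≤ 16 < 28), so the first above is n = 4, value 28.

4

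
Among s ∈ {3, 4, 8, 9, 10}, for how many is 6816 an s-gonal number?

s = 3: P(3, 116) = 6786 and P(3, 117) = 6903; 6816 is not s-gonal.
s = 4: P(4, 82) = 6724 and P(4, 83) = 6889; 6816 is not s-gonal.
s = 8: P(8, 48) = 6816. ✓
s = 9: P(9, 44) = 6666 and P(9, 45) = 6975; 6816 is not s-gonal.
s = 10: P(10, 41) = 6601 and P(10, 42) = 6930; 6816 is not s-gonal.
Hits: s ∈ {8} → 1.

1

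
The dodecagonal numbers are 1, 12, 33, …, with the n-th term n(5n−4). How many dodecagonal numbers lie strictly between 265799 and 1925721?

The n-th dodecagonal number is n(5n−4).
Smallest index with value > 265799: n = 231 (giving 265881).
Largest index with value < 1925721: n = 620 (giving 1919520).
Indices 231 through 620: 390 terms.

390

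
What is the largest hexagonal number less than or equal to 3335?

Solve n(2n−1) ≤ 3335 for integer n.
n = 41 gives 3321 ≤ 3335, while n = 42 gives 3486 > 3335; so the answer is 3321.

3321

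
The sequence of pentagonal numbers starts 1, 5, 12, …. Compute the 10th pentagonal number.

The 10th pentagonal number is n(3n−1)/2 with n = 10.
10·(3·10 − 1)/2 = 10·29/2 = 145.

145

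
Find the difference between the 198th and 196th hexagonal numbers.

198·(2·198 − 1) = 78210 and 196·(2·196 − 1) = 76636.
Difference: 78210 − 76636 = 1574.

1574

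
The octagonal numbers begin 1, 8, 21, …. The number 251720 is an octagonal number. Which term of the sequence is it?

290

Set n(3n−2) = 251720, giving 3n² − 2n − 251720 = 0.
So n = (2 + 1738) / 6 = 1740/6 = 290.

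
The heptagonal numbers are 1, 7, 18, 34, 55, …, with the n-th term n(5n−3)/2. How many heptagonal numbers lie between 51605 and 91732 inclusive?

The n-th heptagonal number is n(5n−3)/2.
Smallest index with value ≥ 51605: n = 144 (giving 51624).
Largest index with value ≤ 91732: n = 191 (giving 90916).
Indices 144 through 191: 48 terms.

48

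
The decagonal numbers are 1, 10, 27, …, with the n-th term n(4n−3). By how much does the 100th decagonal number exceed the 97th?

100·(4·100 − 3) = 39700 and 97·(4·97 − 3) = 37345.
Difference: 39700 − 37345 = 2355.

2355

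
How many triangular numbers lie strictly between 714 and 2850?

37

The n-th triangular number is n(n+1)/2.
Smallest index with value > 714: n = 38 (giving 741).
Largest index with value < 2850: n = 74 (giving 2775).
Indices 38 through 74: 37 terms.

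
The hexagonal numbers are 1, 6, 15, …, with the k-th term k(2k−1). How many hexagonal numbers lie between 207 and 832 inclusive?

The n-th hexagonal number is n(2n−1).
Smallest index with value ≥ 207: n = 11 (giving 231).
Largest index with value ≤ 832: n = 20 (giving 780).
Indices 11 through 20: 10 terms.

10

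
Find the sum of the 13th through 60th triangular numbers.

37456

Σ i(i+1)/2 = (Σi² + Σi) / 2 over i = 13..60.
Σi = 1830 − 78 = 1752 and Σi² = 73810 − 650 = 73160.
(1·73160 + 1·1752) / 2 = 74912/2 = 37456.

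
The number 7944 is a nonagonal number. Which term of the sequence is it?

Set n(7n−5)/2 = 7944, giving 7n² − 5n − 15888 = 0.
The discriminant is 25 + 56·7944 = 444889, and √444889 = 667.
So n = (5 + 667) / 14 = 672/14 = 48.
Check: 48·(7·48 − 5)/2 = 7944. ✓

48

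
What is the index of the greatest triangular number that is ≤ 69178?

Solve n(n+1)/2 ≤ 69178 for integer n.
n = 371 gives 69006 ≤ 69178, while n = 372 gives 69378 > 69178; so the answer is index 371.

371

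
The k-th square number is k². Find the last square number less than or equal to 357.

324

Solve n² ≤ 357 for integer n.
n = 18 gives 324 ≤ 357, while n = 19 gives 361 > 357; so the answer is 324.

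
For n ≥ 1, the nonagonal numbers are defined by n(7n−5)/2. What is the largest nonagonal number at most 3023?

2871

Solve n(7n−5)/2 ≤ 3023 for integer n.
n = 29 gives 2871 ≤ 3023, while n = 30 gives 3075 > 3023; so the answer is 2871.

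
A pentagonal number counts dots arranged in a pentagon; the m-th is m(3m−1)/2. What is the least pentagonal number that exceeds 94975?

Solve n(3n−1)/2 > 94975 for integer n.
The largest n with value ≤ 94975 is 251 (since 94376 ≤ 94975 < 95130), so the first above is n = 252, value 95130.

95130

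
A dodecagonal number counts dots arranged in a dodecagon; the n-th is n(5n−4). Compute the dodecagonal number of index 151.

113401

151·(5·151 − 4) = 151·751 = 113401.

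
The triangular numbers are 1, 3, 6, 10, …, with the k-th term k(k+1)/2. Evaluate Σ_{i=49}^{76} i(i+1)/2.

Σ i(i+1)/2 = (Σi² + Σi) / 2 over i = 49..76.
Σi = 2926 − 1176 = 1750 and Σi² = 149226 − 38024 = 111202.
(1·111202 + 1·1750) / 2 = 112952/2 = 56476.

56476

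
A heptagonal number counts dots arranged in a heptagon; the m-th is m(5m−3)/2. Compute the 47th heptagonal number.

The 47th heptagonal number is n(5n−3)/2 with n = 47.
47·(5·47 − 3)/2 = 47·232/2 = 47·116 = 5452.

5452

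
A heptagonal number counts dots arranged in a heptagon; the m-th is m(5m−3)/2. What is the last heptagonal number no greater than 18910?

Solve n(5n−3)/2 ≤ 18910 for integer n.
n = 87 gives 18792 ≤ 18910, while n = 88 gives 19228 > 18910; so the answer is 18792.

18792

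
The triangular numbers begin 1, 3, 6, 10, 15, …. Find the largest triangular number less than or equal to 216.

Solve n(n+1)/2 ≤ 216 for integer n.
n = 20 gives 210 ≤ 216, while n = 21 gives 231 > 216; so the answer is 210.

210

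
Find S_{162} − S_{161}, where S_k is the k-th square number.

323

n² − (n−1)² = 2n − 1, so 162² − 161² = 2·162 − 1 = 323.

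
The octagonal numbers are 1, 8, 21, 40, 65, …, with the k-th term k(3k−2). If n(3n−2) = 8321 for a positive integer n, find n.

Set n(3n−2) = 8321, giving 3n² − 2n − 8321 = 0.
The discriminant is 4 + 12·8321 = 99856, and √99856 = 316.
So n = (2 + 316) / 6 = 318/6 = 53.

53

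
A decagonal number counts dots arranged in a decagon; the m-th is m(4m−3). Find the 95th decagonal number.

95·(4·95 − 3) = 95·377 = 35815.

35815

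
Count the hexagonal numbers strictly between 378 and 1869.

The n-th hexagonal number is n(2n−1).
Smallest index with value > 378: n = 15 (giving 435).
Largest index with value < 1869: n = 30 (giving 1770).
Indices 15 through 30: 16 terms.

16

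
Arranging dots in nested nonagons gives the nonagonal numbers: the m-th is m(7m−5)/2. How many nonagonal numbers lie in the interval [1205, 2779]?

10

The n-th nonagonal number is n(7n−5)/2.
Smallest index with value ≥ 1205: n = 19 (giving 1216).
Largest index with value ≤ 2779: n = 28 (giving 2674).
Indices 19 through 28: 10 terms.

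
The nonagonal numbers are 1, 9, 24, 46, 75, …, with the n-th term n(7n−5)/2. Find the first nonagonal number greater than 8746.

8976

Solve n(7n−5)/2 > 8746 for integer n.
The largest n with value ≤ 8746 is 50 (since 8625 ≤ 8746 < 8976), so the first above is n = 51, value 8976.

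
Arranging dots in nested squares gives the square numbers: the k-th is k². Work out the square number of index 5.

25

5² = 25.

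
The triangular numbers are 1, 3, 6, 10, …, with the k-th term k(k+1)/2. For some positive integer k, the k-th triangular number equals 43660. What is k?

Set n(n+1)/2 = 43660, giving n² + n − 87320 = 0.
The discriminant is 1 + 8·43660 = 349281, and √349281 = 591.
So n = (-1 + 591) / 2 = 590/2 = 295.

295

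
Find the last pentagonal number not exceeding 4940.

4845

Solve n(3n−1)/2 ≤ 4940 for integer n.
n = 57 gives 4845 ≤ 4940, while n = 58 gives 5017 > 4940; so the answer is 4845.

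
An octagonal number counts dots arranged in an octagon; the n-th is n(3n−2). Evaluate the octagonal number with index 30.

2640

The 30th octagonal number is n(3n−2) with n = 30.
30·(3·30 − 2) = 30·88 = 2640.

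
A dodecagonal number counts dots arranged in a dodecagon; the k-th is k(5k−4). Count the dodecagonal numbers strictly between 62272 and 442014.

185

The n-th dodecagonal number is n(5n−4).
Smallest index with value > 62272: n = 113 (giving 63393).
Largest index with value < 442014: n = 297 (giving 439857).
Indices 113 through 297: 185 terms.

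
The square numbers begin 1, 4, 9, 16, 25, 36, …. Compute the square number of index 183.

33489

The 183rd square number is n² with n = 183.
183² = 33489.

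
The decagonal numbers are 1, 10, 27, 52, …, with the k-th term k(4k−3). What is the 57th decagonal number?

57·(4·57 − 3) = 57·225 = 12825.

12825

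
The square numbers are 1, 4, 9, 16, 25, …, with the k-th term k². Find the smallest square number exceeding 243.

256

Solve n² > 243 for integer n.
The largest n with value ≤ 243 is 15 (since 225 ≤ 243 < 256), so the first above is n = 16, value 256.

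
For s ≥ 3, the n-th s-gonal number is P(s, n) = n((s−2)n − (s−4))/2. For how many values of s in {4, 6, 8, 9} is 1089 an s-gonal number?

2

s = 4: P(4, 33) = 1089. ✓
s = 6: P(6, 23) = 1035 and P(6, 24) = 1128; 1089 is not s-gonal.
s = 8: P(8, 19) = 1045 and P(8, 20) = 1160; 1089 is not s-gonal.
s = 9: P(9, 18) = 1089. ✓
Hits: s ∈ {4, 9} → 2.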